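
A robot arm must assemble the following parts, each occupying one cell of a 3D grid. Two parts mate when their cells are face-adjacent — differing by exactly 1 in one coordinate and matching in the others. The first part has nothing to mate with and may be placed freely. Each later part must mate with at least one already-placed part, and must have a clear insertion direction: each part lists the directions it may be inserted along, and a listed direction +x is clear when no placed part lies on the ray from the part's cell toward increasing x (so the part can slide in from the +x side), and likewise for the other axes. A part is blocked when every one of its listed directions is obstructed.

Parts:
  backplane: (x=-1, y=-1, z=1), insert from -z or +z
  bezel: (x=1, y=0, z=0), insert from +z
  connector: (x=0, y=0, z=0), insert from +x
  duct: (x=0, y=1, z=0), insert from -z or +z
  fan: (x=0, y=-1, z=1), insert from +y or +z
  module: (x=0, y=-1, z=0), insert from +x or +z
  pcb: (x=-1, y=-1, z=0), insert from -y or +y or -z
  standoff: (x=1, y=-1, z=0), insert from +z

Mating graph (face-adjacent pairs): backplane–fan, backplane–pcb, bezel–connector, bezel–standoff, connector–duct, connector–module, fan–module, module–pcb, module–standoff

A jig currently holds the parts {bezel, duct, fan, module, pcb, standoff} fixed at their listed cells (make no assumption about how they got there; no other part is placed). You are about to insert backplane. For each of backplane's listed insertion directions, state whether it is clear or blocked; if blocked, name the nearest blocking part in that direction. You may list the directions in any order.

+z: clear; -z: blocked by pcb

-z: nearest on ray is pcb@(-1, -1, 0) ⇒ blocked
+z: ray from backplane(-1, -1, 1) has no placed part ⇒ clear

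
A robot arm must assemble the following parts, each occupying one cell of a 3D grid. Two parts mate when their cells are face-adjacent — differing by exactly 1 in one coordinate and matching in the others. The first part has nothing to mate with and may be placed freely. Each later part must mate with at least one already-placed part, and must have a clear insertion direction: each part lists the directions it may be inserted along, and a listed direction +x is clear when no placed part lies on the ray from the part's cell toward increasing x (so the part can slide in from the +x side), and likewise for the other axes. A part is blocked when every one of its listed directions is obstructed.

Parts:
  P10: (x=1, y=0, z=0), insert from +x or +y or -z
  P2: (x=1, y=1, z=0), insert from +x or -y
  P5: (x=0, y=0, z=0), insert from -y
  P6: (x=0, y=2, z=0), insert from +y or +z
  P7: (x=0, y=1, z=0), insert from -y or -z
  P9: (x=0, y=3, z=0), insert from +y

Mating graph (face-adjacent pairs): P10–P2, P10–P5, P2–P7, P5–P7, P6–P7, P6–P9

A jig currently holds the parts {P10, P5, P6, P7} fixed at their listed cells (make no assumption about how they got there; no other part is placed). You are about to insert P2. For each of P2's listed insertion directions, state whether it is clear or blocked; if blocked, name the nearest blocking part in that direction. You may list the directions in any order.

+x: ray from P2(1, 1, 0) has no placed part ⇒ clear
-y: nearest on ray is P10@(1, 0, 0) ⇒ blocked

+x: clear; -y: blocked by P10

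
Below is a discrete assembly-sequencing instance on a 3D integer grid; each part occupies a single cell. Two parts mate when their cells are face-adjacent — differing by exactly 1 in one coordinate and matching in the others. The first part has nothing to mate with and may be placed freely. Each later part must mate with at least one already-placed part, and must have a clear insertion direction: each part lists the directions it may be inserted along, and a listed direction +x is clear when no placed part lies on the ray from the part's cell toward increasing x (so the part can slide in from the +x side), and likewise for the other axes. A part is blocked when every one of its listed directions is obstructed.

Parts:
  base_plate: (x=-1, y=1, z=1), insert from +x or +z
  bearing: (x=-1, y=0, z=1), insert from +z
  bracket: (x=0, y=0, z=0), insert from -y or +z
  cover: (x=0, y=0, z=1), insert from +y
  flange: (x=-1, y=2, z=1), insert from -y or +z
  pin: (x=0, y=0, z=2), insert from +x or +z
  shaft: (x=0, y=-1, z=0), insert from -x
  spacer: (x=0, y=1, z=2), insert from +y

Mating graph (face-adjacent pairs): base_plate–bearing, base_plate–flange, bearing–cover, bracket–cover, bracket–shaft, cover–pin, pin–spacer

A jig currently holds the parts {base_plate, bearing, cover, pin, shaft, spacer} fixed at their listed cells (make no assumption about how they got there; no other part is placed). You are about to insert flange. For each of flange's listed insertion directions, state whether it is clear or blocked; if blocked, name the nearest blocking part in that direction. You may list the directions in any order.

+z: clear; -y: blocked by base_plate

-y: nearest on ray is base_plate@(-1, 1, 1) ⇒ blocked
+z: ray from flange(-1, 2, 1) has no placed part ⇒ clear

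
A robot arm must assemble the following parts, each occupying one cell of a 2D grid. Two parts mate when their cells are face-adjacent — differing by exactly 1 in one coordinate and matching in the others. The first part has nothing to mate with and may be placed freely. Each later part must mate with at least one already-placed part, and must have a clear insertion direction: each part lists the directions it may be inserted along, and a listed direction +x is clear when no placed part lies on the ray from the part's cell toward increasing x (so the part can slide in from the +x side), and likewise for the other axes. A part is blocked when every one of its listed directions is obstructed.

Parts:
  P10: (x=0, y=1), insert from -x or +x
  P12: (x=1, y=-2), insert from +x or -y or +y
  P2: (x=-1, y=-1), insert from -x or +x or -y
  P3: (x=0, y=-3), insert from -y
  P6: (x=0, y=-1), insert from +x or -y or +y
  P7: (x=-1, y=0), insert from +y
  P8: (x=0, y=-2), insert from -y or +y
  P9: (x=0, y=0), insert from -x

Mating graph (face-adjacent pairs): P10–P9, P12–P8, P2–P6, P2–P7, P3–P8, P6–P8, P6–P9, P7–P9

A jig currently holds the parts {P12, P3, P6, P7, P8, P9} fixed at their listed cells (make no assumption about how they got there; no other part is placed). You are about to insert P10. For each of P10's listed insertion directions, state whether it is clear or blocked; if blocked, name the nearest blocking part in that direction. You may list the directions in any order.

+x: clear; -x: clear

-x: ray from P10(0, 1) has no placed part ⇒ clear
+x: ray from P10(0, 1) has no placed part ⇒ clear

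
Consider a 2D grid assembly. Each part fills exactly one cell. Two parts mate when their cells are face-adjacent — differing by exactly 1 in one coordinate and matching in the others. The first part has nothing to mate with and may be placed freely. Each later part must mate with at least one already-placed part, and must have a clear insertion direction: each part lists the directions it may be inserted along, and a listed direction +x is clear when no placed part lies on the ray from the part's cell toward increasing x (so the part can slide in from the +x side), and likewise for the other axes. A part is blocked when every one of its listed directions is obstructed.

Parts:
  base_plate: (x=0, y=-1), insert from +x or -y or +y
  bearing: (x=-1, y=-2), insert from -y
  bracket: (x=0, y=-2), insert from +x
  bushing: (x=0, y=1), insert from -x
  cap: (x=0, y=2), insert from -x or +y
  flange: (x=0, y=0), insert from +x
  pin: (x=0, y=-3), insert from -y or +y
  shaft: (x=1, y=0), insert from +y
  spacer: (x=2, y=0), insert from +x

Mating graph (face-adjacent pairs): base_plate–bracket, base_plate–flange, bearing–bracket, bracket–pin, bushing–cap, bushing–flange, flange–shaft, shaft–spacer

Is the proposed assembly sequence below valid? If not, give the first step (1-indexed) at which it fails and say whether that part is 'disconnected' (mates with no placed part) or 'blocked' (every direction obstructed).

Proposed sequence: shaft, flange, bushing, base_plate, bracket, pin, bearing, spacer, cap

Invalid at step 2 (blocked)

1. shaft@(1, 0) [+y clear] — {shaft}
2. flange@(0, 0) — +x all obstructed ⇒ blocked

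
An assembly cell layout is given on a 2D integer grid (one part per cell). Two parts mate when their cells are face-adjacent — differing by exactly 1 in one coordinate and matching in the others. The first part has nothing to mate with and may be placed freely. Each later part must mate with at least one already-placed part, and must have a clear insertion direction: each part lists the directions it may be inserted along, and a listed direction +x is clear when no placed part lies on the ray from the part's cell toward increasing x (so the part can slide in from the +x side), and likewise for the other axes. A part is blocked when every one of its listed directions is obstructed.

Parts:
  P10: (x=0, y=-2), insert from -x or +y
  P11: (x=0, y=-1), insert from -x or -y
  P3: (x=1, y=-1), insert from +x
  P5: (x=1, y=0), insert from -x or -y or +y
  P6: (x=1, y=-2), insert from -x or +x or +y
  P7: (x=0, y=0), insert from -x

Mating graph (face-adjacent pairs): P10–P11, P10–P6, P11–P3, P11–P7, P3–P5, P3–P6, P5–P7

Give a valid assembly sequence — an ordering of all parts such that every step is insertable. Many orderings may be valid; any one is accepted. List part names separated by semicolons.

1. P5@(1, 0) [-x clear] — {P5}
2. P3@(1, -1) [+x clear] — {P3, P5}
3. P6@(1, -2) [-x clear] — {P3, P5, P6}
4. P10@(0, -2) [-x clear] — {P10, P3, P5, P6}
5. P11@(0, -1) [-x clear] — {P10, P11, P3, P5, P6}
6. P7@(0, 0) [-x clear] — {P10, P11, P3, P5, P6, P7}

P5; P3; P6; P10; P11; P7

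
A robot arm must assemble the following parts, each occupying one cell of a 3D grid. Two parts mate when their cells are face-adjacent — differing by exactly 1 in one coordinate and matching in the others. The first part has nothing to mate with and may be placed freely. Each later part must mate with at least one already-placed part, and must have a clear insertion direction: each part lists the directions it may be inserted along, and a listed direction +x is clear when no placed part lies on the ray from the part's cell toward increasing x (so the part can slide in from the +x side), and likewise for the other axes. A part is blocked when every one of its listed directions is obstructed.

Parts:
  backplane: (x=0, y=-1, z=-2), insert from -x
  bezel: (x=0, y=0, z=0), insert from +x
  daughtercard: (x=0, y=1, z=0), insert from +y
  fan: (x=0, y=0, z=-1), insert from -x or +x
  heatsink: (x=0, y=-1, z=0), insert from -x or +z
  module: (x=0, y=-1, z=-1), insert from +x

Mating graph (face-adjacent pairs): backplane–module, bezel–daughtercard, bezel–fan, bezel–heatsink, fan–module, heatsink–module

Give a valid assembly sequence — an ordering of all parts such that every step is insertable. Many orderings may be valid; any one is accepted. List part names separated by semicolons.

1. bezel@(0, 0, 0) [+x clear] — {bezel}
2. fan@(0, 0, -1) [-x clear] — {bezel, fan}
3. heatsink@(0, -1, 0) [-x clear] — {bezel, fan, heatsink}
4. module@(0, -1, -1) [+x clear] — {bezel, fan, heatsink, module}
5. backplane@(0, -1, -2) [-x clear] — {backplane, bezel, fan, heatsink, module}
6. daughtercard@(0, 1, 0) [+y clear] — {backplane, bezel, daughtercard, fan, heatsink, module}

bezel; fan; heatsink; module; backplane; daughtercard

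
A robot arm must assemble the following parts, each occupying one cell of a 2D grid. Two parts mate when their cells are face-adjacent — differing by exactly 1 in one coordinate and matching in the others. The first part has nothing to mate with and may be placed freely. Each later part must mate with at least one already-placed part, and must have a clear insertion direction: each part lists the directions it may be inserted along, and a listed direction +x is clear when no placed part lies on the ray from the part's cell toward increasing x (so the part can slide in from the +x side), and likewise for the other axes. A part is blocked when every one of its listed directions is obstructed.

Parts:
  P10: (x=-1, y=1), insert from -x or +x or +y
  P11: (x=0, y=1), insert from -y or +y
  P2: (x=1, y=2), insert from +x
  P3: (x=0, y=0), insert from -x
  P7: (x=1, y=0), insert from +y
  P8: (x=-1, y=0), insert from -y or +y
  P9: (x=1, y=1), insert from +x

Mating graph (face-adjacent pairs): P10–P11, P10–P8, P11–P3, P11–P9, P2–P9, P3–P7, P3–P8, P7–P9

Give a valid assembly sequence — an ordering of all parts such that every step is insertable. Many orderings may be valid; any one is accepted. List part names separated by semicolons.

P11; P3; P8; P7; P9; P2; P10

1. P11@(0, 1) [-y clear] — {P11}
2. P3@(0, 0) [-x clear] — {P11, P3}
3. P8@(-1, 0) [-y clear] — {P11, P3, P8}
4. P7@(1, 0) [+y clear] — {P11, P3, P7, P8}
5. P9@(1, 1) [+x clear] — {P11, P3, P7, P8, P9}
6. P2@(1, 2) [+x clear] — {P11, P2, P3, P7, P8, P9}
7. P10@(-1, 1) [-x clear] — {P10, P11, P2, P3, P7, P8, P9}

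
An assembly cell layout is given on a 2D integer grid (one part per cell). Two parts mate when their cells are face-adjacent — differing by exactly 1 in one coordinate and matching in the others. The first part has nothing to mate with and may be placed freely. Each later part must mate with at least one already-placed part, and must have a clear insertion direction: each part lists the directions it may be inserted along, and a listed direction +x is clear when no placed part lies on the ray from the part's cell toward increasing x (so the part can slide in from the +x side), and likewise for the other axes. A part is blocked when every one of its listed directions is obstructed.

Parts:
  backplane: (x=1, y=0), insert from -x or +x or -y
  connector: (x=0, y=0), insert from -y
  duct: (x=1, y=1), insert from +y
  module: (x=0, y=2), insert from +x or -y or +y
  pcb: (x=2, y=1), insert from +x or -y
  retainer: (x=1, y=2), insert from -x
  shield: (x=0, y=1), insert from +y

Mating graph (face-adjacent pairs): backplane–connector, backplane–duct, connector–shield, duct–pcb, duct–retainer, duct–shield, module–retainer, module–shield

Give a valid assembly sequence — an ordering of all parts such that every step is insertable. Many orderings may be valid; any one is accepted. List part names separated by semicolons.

1. duct@(1, 1) [+y clear] — {duct}
2. retainer@(1, 2) [-x clear] — {duct, retainer}
3. shield@(0, 1) [+y clear] — {duct, retainer, shield}
4. connector@(0, 0) [-y clear] — {connector, duct, retainer, shield}
5. module@(0, 2) [+y clear] — {connector, duct, module, retainer, shield}
6. backplane@(1, 0) [+x clear] — {backplane, connector, duct, module, retainer, shield}
7. pcb@(2, 1) [+x clear] — {backplane, connector, duct, module, pcb, retainer, shield}

duct; retainer; shield; connector; module; backplane; pcb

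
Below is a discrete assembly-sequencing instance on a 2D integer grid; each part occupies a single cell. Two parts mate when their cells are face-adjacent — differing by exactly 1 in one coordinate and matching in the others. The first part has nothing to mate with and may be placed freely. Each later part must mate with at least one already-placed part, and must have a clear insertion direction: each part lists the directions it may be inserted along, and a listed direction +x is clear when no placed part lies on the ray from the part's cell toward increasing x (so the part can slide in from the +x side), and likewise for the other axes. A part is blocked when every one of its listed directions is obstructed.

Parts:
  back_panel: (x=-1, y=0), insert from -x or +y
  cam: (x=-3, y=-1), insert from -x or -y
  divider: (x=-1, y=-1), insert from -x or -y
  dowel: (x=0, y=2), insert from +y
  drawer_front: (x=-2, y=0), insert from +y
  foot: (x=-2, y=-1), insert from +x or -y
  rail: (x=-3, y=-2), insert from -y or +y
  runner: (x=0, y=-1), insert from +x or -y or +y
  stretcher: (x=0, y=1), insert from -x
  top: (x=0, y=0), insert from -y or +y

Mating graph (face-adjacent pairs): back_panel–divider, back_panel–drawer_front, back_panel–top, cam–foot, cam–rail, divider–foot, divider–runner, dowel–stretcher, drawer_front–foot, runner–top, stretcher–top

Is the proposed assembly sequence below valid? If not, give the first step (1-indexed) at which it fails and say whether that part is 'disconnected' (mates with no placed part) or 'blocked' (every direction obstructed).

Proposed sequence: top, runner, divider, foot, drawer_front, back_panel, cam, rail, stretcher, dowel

1. top@(0, 0) [-y clear] — {top}
2. runner@(0, -1) [+x clear] — {runner, top}
3. divider@(-1, -1) [-x clear] — {divider, runner, top}
4. foot@(-2, -1) [-y clear] — {divider, foot, runner, top}
5. drawer_front@(-2, 0) [+y clear] — {divider, drawer_front, foot, runner, top}
6. back_panel@(-1, 0) [+y clear] — {back_panel, divider, drawer_front, foot, runner, top}
7. cam@(-3, -1) [-x clear] — {back_panel, cam, divider, drawer_front, foot, runner, top}
8. rail@(-3, -2) [-y clear] — {back_panel, cam, divider, drawer_front, foot, rail, runner, top}
9. stretcher@(0, 1) [-x clear] — {back_panel, cam, divider, drawer_front, foot, rail, runner, stretcher, top}
10. dowel@(0, 2) [+y clear] — {back_panel, cam, divider, dowel, drawer_front, foot, rail, runner, stretcher, top}

Valid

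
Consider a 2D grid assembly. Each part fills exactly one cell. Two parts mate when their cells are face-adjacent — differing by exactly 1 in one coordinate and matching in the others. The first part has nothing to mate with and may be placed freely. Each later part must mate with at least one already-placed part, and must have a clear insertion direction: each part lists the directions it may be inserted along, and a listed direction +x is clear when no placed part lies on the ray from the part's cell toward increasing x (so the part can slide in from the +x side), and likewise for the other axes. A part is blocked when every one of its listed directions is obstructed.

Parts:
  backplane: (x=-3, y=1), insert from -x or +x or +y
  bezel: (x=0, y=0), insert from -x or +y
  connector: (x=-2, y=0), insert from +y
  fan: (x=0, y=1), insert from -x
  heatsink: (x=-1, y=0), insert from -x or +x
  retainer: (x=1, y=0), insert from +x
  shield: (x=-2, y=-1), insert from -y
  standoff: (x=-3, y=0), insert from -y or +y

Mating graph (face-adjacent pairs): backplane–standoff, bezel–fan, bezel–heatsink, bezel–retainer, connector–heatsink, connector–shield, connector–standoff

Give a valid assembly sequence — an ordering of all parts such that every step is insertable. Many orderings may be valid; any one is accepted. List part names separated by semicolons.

retainer; bezel; fan; heatsink; connector; standoff; backplane; shield

1. retainer@(1, 0) [+x clear] — {retainer}
2. bezel@(0, 0) [-x clear] — {bezel, retainer}
3. fan@(0, 1) [-x clear] — {bezel, fan, retainer}
4. heatsink@(-1, 0) [-x clear] — {bezel, fan, heatsink, retainer}
5. connector@(-2, 0) [+y clear] — {bezel, connector, fan, heatsink, retainer}
6. standoff@(-3, 0) [-y clear] — {bezel, connector, fan, heatsink, retainer, standoff}
7. backplane@(-3, 1) [-x clear] — {backplane, bezel, connector, fan, heatsink, retainer, standoff}
8. shield@(-2, -1) [-y clear] — {backplane, bezel, connector, fan, heatsink, retainer, shield, standoff}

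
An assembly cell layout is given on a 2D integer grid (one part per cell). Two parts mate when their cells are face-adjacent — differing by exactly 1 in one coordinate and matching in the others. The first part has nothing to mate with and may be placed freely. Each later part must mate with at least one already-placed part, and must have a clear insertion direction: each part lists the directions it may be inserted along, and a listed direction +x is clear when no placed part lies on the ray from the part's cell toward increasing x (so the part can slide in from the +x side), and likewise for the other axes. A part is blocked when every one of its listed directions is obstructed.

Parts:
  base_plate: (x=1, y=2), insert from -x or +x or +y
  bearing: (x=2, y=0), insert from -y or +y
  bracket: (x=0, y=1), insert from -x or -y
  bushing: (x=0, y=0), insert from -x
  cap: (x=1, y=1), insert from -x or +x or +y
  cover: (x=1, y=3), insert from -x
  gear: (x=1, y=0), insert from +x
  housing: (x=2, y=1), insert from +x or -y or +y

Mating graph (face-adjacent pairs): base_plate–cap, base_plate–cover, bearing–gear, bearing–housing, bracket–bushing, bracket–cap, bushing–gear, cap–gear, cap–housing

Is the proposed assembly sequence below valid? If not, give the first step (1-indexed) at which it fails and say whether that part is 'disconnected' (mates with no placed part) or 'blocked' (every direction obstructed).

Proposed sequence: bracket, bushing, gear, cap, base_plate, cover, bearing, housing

1. bracket@(0, 1) [-x clear] — {bracket}
2. bushing@(0, 0) [-x clear] — {bracket, bushing}
3. gear@(1, 0) [+x clear] — {bracket, bushing, gear}
4. cap@(1, 1) [+x clear] — {bracket, bushing, cap, gear}
5. base_plate@(1, 2) [-x clear] — {base_plate, bracket, bushing, cap, gear}
6. cover@(1, 3) [-x clear] — {base_plate, bracket, bushing, cap, cover, gear}
7. bearing@(2, 0) [-y clear] — {base_plate, bearing, bracket, bushing, cap, cover, gear}
8. housing@(2, 1) [+x clear] — {base_plate, bearing, bracket, bushing, cap, cover, gear, housing}

Valid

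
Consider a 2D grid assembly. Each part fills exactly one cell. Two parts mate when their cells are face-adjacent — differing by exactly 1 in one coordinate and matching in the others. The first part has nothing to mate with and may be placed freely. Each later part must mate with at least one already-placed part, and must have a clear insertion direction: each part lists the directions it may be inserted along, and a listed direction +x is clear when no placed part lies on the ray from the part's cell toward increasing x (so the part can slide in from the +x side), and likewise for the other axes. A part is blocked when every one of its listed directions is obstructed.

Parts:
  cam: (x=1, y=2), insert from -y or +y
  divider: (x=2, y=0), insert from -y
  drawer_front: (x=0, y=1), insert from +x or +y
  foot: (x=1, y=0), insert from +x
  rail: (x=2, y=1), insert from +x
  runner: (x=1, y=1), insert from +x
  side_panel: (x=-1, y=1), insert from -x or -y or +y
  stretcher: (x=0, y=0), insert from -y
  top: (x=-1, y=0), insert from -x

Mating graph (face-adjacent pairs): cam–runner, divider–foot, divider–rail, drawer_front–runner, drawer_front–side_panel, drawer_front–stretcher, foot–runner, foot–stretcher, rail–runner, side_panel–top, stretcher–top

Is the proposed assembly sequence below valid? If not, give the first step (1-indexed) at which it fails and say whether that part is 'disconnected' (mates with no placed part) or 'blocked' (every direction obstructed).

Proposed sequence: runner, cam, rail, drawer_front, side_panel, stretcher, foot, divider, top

1. runner@(1, 1) [+x clear] — {runner}
2. cam@(1, 2) [+y clear] — {cam, runner}
3. rail@(2, 1) [+x clear] — {cam, rail, runner}
4. drawer_front@(0, 1) [+y clear] — {cam, drawer_front, rail, runner}
5. side_panel@(-1, 1) [-x clear] — {cam, drawer_front, rail, runner, side_panel}
6. stretcher@(0, 0) [-y clear] — {cam, drawer_front, rail, runner, side_panel, stretcher}
7. foot@(1, 0) [+x clear] — {cam, drawer_front, foot, rail, runner, side_panel, stretcher}
8. divider@(2, 0) [-y clear] — {cam, divider, drawer_front, foot, rail, runner, side_panel, stretcher}
9. top@(-1, 0) [-x clear] — {cam, divider, drawer_front, foot, rail, runner, side_panel, stretcher, top}

Valid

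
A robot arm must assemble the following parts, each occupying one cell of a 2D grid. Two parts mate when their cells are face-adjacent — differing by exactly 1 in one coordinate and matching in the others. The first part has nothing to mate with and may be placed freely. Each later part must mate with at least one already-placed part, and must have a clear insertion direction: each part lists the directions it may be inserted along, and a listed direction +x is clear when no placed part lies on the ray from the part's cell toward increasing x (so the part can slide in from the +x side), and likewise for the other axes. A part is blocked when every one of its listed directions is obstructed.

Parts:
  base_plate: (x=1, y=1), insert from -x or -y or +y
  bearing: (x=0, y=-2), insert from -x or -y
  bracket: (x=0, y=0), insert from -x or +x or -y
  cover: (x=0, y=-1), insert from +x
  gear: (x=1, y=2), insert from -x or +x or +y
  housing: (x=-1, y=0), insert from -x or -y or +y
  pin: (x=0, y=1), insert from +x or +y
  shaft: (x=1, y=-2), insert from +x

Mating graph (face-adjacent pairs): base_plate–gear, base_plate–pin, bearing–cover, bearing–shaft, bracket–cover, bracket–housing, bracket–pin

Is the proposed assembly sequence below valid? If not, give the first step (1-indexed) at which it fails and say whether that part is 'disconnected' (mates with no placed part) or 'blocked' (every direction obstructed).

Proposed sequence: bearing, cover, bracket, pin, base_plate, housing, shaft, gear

Valid

1. bearing@(0, -2) [-x clear] — {bearing}
2. cover@(0, -1) [+x clear] — {bearing, cover}
3. bracket@(0, 0) [-x clear] — {bearing, bracket, cover}
4. pin@(0, 1) [+x clear] — {bearing, bracket, cover, pin}
5. base_plate@(1, 1) [-y clear] — {base_plate, bearing, bracket, cover, pin}
6. housing@(-1, 0) [-x clear] — {base_plate, bearing, bracket, cover, housing, pin}
7. shaft@(1, -2) [+x clear] — {base_plate, bearing, bracket, cover, housing, pin, shaft}
8. gear@(1, 2) [-x clear] — {base_plate, bearing, bracket, cover, gear, housing, pin, shaft}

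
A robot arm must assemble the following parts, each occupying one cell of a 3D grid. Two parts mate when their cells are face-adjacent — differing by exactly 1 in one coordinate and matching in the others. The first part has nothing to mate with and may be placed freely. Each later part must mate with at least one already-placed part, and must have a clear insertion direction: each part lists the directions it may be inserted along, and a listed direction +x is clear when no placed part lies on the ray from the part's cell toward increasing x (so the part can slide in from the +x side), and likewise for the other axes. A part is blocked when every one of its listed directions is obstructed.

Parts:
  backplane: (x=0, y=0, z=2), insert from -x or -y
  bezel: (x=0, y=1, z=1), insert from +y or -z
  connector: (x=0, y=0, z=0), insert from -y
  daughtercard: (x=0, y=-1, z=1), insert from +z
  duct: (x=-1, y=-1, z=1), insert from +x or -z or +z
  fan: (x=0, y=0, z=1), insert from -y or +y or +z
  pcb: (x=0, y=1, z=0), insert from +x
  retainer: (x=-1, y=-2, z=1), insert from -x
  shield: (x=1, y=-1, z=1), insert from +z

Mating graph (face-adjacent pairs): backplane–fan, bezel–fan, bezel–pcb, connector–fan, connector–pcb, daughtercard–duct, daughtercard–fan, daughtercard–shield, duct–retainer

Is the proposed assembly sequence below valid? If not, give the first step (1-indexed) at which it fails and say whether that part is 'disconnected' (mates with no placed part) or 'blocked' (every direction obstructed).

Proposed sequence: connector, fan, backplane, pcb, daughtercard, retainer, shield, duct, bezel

Invalid at step 6 (disconnected)

1. connector@(0, 0, 0) [-y clear] — {connector}
2. fan@(0, 0, 1) [-y clear] — {connector, fan}
3. backplane@(0, 0, 2) [-x clear] — {backplane, connector, fan}
4. pcb@(0, 1, 0) [+x clear] — {backplane, connector, fan, pcb}
5. daughtercard@(0, -1, 1) [+z clear] — {backplane, connector, daughtercard, fan, pcb}
6. retainer@(-1, -2, 1) — no placed neighbour ⇒ disconnected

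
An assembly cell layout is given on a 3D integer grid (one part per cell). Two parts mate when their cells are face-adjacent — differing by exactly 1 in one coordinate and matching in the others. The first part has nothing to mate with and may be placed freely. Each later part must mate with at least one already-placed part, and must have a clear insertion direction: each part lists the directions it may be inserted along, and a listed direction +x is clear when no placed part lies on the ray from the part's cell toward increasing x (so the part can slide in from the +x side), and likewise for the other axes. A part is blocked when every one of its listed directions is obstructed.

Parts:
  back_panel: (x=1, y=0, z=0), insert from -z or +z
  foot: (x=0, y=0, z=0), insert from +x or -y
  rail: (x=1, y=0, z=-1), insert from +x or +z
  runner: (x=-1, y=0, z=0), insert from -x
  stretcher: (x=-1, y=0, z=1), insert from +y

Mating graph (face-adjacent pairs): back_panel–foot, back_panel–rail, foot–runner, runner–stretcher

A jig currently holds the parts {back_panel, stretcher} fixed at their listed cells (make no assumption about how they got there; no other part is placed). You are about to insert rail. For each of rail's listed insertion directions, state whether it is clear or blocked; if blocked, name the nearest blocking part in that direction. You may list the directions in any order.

+x: ray from rail(1, 0, -1) has no placed part ⇒ clear
+z: nearest on ray is back_panel@(1, 0, 0) ⇒ blocked

+x: clear; +z: blocked by back_panel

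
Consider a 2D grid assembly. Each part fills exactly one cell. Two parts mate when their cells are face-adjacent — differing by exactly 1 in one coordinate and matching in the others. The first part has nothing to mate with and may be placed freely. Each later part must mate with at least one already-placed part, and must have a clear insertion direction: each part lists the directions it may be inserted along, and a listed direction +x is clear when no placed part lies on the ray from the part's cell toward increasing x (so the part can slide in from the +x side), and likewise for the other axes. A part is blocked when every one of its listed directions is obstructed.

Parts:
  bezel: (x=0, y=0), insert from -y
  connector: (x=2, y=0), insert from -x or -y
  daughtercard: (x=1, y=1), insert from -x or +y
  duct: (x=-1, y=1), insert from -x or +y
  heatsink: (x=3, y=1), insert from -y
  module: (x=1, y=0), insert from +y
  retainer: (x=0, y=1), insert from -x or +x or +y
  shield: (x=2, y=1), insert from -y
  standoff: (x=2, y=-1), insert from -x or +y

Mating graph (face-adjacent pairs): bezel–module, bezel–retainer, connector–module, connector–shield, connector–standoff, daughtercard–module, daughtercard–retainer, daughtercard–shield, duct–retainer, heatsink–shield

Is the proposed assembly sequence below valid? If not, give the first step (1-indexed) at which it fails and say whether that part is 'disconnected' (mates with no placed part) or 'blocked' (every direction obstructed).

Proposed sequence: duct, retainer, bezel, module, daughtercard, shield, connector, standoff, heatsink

1. duct@(-1, 1) [-x clear] — {duct}
2. retainer@(0, 1) [+x clear] — {duct, retainer}
3. bezel@(0, 0) [-y clear] — {bezel, duct, retainer}
4. module@(1, 0) [+y clear] — {bezel, duct, module, retainer}
5. daughtercard@(1, 1) [+y clear] — {bezel, daughtercard, duct, module, retainer}
6. shield@(2, 1) [-y clear] — {bezel, daughtercard, duct, module, retainer, shield}
7. connector@(2, 0) [-y clear] — {bezel, connector, daughtercard, duct, module, retainer, shield}
8. standoff@(2, -1) [-x clear] — {bezel, connector, daughtercard, duct, module, retainer, shield, standoff}
9. heatsink@(3, 1) [-y clear] — {bezel, connector, daughtercard, duct, heatsink, module, retainer, shield, standoff}

Valid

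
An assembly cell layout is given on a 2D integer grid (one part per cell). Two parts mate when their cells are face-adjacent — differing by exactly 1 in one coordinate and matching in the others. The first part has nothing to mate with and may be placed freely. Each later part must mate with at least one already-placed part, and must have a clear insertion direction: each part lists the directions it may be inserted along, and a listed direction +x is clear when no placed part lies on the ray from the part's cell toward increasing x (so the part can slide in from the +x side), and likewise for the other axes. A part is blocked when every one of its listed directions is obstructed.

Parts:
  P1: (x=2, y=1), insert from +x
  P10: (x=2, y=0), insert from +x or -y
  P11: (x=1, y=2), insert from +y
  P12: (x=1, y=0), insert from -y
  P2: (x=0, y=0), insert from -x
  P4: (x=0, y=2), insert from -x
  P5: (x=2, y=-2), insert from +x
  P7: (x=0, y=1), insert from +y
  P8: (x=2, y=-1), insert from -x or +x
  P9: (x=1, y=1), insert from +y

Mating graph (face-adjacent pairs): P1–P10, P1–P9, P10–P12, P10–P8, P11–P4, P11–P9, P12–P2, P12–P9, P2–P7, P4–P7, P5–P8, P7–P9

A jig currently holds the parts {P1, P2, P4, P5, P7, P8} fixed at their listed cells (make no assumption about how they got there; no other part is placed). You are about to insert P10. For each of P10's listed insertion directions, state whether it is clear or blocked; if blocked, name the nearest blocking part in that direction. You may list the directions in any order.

+x: clear; -y: blocked by P8

+x: ray from P10(2, 0) has no placed part ⇒ clear
-y: nearest on ray is P8@(2, -1) ⇒ blocked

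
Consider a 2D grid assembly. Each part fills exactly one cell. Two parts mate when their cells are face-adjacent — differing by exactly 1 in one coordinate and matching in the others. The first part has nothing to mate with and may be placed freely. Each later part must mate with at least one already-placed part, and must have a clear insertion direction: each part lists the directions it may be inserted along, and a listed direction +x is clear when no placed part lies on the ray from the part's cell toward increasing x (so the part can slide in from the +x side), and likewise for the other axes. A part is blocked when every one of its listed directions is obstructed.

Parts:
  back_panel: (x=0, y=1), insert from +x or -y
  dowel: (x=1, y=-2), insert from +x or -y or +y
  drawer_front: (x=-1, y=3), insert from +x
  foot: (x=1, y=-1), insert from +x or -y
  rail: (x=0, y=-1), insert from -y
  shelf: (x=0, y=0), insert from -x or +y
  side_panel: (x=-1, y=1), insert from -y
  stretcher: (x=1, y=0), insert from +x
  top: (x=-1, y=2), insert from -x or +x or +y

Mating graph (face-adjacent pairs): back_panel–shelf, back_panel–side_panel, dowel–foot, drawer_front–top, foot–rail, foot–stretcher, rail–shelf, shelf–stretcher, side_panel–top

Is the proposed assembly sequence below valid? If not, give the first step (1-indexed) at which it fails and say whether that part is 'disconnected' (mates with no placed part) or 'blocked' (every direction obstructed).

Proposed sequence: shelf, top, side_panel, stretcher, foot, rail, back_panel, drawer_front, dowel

1. shelf@(0, 0) [-x clear] — {shelf}
2. top@(-1, 2) — no placed neighbour ⇒ disconnected

Invalid at step 2 (disconnected)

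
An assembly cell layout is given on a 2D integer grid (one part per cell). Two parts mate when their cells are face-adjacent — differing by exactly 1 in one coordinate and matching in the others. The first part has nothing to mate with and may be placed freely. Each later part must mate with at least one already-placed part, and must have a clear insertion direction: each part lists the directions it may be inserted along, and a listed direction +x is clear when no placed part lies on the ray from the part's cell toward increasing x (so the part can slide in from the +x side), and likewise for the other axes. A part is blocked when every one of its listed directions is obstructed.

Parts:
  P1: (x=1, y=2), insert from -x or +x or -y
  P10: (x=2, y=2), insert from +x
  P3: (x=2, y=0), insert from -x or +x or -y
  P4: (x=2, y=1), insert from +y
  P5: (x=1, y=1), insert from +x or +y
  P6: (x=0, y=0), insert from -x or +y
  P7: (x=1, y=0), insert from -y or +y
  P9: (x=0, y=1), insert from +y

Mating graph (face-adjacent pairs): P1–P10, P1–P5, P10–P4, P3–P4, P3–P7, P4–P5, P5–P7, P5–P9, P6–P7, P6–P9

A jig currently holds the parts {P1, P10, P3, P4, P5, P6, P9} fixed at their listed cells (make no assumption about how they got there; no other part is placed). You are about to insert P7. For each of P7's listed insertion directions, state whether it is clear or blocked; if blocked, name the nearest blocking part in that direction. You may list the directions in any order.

-y: ray from P7(1, 0) has no placed part ⇒ clear
+y: nearest on ray is P5@(1, 1) ⇒ blocked

+y: blocked by P5; -y: clear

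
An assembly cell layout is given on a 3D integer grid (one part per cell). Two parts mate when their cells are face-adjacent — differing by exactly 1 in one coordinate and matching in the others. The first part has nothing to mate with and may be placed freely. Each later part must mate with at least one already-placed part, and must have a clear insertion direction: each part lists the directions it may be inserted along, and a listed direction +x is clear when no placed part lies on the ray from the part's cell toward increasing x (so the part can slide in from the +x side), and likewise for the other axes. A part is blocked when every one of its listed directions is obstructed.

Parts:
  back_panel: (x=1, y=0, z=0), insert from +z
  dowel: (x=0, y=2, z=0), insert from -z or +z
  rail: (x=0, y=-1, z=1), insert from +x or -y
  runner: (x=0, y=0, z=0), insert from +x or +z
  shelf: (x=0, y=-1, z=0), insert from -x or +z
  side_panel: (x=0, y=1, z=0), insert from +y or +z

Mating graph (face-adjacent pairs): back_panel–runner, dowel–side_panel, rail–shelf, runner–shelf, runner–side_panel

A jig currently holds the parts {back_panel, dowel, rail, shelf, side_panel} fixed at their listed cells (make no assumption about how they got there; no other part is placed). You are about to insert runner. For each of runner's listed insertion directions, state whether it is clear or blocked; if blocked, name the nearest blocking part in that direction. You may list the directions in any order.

+x: blocked by back_panel; +z: clear

+x: nearest on ray is back_panel@(1, 0, 0) ⇒ blocked
+z: ray from runner(0, 0, 0) has no placed part ⇒ clear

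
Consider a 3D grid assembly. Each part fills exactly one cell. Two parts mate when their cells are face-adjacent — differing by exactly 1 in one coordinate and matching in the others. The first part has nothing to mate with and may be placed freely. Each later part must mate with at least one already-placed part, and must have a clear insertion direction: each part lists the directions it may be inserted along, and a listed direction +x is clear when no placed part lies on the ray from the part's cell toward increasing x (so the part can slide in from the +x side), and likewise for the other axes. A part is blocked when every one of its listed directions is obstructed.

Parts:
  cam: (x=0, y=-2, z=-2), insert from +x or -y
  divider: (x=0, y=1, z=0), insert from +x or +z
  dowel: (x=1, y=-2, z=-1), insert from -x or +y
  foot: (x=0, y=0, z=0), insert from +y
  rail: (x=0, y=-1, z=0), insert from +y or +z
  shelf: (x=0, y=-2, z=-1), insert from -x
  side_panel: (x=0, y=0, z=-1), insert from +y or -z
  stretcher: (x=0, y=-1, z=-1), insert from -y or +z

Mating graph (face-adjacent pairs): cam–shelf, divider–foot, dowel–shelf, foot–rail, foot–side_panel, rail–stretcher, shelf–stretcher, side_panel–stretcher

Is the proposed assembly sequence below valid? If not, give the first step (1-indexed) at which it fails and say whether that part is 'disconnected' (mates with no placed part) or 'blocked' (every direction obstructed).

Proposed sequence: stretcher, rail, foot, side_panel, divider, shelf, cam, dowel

1. stretcher@(0, -1, -1) [-y clear] — {stretcher}
2. rail@(0, -1, 0) [+y clear] — {rail, stretcher}
3. foot@(0, 0, 0) [+y clear] — {foot, rail, stretcher}
4. side_panel@(0, 0, -1) [+y clear] — {foot, rail, side_panel, stretcher}
5. divider@(0, 1, 0) [+x clear] — {divider, foot, rail, side_panel, stretcher}
6. shelf@(0, -2, -1) [-x clear] — {divider, foot, rail, shelf, side_panel, stretcher}
7. cam@(0, -2, -2) [+x clear] — {cam, divider, foot, rail, shelf, side_panel, stretcher}
8. dowel@(1, -2, -1) [+y clear] — {cam, divider, dowel, foot, rail, shelf, side_panel, stretcher}

Valid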